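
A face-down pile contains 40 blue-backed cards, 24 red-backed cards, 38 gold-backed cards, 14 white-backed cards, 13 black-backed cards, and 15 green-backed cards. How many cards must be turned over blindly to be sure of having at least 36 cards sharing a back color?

137

In the worst case we take at most 35 of each back color, but all 24 red-backed, all 14 white-backed, all 13 black-backed, and all 15 green-backed (fewer than 35), giving 35 + 24 + 35 + 14 + 13 + 15 = 136.
One more card then forces some back color to 36, so 136 + 1 = 137.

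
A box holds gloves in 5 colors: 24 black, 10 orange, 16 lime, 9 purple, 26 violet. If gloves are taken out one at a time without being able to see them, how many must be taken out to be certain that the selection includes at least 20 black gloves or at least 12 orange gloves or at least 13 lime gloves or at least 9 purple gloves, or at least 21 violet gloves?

Each of the 5 colors has its own threshold; avoid all of them simultaneously.
The worst case stops just short of every target: 19 black, all 10 orange, 12 lime, 8 purple, 20 violet — 19 + 10 + 12 + 8 + 20 = 69 gloves.
One more glove must push some color to its target, so 69 + 1 = 70.

70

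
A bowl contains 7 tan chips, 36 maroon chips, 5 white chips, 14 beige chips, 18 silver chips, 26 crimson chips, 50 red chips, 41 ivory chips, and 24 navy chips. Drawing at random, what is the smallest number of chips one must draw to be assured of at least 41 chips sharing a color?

Treat the 9 colors as pigeonholes.
In the worst case we take at most 40 of each color, but all 7 tan, all 36 maroon, all 5 white, all 14 beige, all 18 silver, all 26 crimson, and all 24 navy (fewer than 40), giving 7 + 36 + 5 + 14 + 18 + 26 + 40 + 40 + 24 = 210.
One more chip then forces some color to 41, so 210 + 1 = 211.

211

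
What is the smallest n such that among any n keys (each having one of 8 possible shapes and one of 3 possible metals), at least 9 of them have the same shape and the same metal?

193

There are 8 × 3 = 24 (shape, metal) combinations acting as pigeonholes.
With 24 × 8 = 192 keys we could place exactly 8 in each, with no (shape, metal) pair reaching 9.
One more forces some (shape, metal) pair to hold 9, so 192 + 1 = 193.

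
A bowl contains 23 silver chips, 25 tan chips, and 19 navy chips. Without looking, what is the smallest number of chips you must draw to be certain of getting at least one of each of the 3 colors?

The hardest color to obtain is navy: we could draw every other chip first — 67 − 19 = 48 chips — without a single navy one.
The next draw must be navy, so 48 + 1 = 49.

49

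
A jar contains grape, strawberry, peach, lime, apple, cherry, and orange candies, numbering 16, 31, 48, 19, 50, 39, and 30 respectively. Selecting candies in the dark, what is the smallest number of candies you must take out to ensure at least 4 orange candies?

207

The worst case draws every non-orange candy first: 16 + 31 + 48 + 19 + 50 + 39 = 203.
The next 4 draws are then forced to be orange, giving 203 + 4 = 207.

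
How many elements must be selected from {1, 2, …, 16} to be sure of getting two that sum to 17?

9

Partition {1, …, 16} into 8 pairs: {1,16}, {2,15}, …, {8,9}.
Choosing 8 integers — say the integers 1 through 8 — takes one from each pair and avoids the property.
Choosing 9 forces two into the same pair by pigeonhole, and those sum to 17. So 9.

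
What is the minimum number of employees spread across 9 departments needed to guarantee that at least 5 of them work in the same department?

There are 9 departments acting as pigeonholes.
With 9 × 4 = 36 employees we could place exactly 4 in each, with no class reaching 5.
One more forces some class to hold 5, so 36 + 1 = 37.

37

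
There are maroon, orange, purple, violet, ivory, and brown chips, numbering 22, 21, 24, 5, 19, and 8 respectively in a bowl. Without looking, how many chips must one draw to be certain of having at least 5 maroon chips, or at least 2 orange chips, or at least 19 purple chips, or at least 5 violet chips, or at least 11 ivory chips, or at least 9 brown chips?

Each of the 6 colors has its own threshold; avoid all of them simultaneously.
The worst case stops just short of every target: 4 maroon, 1 orange, 18 purple, 4 violet, 10 ivory, 8 brown — 4 + 1 + 18 + 4 + 10 + 8 = 45 chips.
One more chip must push some color to its target, so 45 + 1 = 46.

46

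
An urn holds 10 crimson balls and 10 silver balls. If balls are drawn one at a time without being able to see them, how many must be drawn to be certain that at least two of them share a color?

Treat the 2 colors as pigeonholes.
The worst case takes 1 ball of each color without reaching 2 of any: 2 × 1 = 2.
The next ball must bring some color to 2, so 2 + 1 = 3.

3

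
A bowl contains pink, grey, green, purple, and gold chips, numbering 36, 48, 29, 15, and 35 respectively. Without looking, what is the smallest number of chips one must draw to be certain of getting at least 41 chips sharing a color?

In the worst case we take at most 40 of each color, but all 36 pink, all 29 green, all 15 purple, and all 35 gold (fewer than 40), giving 36 + 40 + 29 + 15 + 35 = 155.
One more chip then forces some color to 41, so 155 + 1 = 156.

156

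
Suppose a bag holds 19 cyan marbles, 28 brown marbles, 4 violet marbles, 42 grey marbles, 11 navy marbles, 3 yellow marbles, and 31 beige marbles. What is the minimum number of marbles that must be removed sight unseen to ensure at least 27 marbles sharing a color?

Treat the 7 colors as pigeonholes.
In the worst case we take at most 26 of each color, but all 19 cyan, all 4 violet, all 11 navy, and all 3 yellow (fewer than 26), giving 19 + 26 + 4 + 26 + 11 + 3 + 26 = 115.
One more marble then forces some color to 27, so 115 + 1 = 116.

116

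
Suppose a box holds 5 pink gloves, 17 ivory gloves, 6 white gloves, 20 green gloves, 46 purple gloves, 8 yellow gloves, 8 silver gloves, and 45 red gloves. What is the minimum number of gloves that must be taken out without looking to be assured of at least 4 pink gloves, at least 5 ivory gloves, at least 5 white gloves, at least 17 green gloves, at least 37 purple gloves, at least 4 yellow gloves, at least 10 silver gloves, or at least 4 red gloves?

The worst case stops just short of every target: 3 pink, 4 ivory, 4 white, 16 green, 36 purple, 3 yellow, all 8 silver, 3 red — 3 + 4 + 4 + 16 + 36 + 3 + 8 + 3 = 77 gloves.
One more glove must push some color to its target, so 77 + 1 = 78.

78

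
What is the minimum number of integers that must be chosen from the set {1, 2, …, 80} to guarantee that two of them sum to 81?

41

Partition {1, …, 80} into 40 pairs: {1,80}, {2,79}, …, {40,41}.
Choosing 40 integers — say the integers 1 through 40 — takes one from each pair and avoids the property.
Choosing 41 forces two into the same pair by pigeonhole, and those sum to 81. So 41.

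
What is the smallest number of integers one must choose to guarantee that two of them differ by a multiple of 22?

23

Use the pigeonhole principle on residue classes: two integers differ by a multiple of 22 exactly when they share a remainder mod 22.
There are 22 residue classes mod 22, so 22 integers can all lie in distinct classes.
One more integer must repeat a residue, giving a difference divisible by 22. So n = 22 + 1 = 23.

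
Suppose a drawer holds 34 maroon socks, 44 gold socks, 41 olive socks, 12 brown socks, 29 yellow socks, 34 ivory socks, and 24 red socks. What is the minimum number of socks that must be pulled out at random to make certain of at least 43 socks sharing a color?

Treat the 7 colors as pigeonholes.
In the worst case we take at most 42 of each color, but all 34 maroon, all 41 olive, all 12 brown, all 29 yellow, all 34 ivory, and all 24 red (fewer than 42), giving 34 + 42 + 41 + 12 + 29 + 34 + 24 = 216.
One more sock then forces some color to 43, so 216 + 1 = 217.

217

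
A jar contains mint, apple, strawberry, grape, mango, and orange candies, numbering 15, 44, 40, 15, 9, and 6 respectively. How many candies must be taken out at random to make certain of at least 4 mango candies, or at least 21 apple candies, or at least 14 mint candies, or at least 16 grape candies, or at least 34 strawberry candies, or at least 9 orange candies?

91

Each of the 6 flavors has its own threshold; avoid all of them simultaneously.
The worst case stops just short of every target: 13 mint, 20 apple, 33 strawberry, 15 grape, 3 mango, all 6 orange — 13 + 20 + 33 + 15 + 3 + 6 = 90 candies.
One more candy must push some flavor to its target, so 90 + 1 = 91.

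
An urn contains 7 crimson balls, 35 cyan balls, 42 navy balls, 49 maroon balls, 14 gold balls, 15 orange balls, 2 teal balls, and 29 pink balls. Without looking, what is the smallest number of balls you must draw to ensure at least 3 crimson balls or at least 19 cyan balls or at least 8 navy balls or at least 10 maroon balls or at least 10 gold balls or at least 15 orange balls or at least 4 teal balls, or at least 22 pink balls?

83

Each of the 8 colors has its own threshold; avoid all of them simultaneously.
The worst case stops just short of every target: 2 crimson, 18 cyan, 7 navy, 9 maroon, 9 gold, 14 orange, all 2 teal, 21 pink — 2 + 18 + 7 + 9 + 9 + 14 + 2 + 21 = 82 balls.
One more ball must push some color to its target, so 82 + 1 = 83.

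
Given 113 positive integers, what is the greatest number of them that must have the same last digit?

There are 10 possible last digits, which serve as the pigeonholes.
If each of the 10 possible last digits held at most 11, the total would be at most 10 × 11 = 110 < 113, a contradiction.
So at least one holds ⌈113/10⌉ = 12.

12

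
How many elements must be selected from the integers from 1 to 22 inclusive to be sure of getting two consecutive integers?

Partition {1, …, 22} into 11 pairs: {1,2}, {3,4}, …, {21,22}.
Choosing 11 integers — say the 11 even numbers 2, 4, …, 22 — takes one from each pair and avoids the property.
Choosing 12 forces two into the same pair by pigeonhole, and those are consecutive. So 12.

12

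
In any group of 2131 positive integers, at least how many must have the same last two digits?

22

If each of the 100 possible two-digit endings held at most 21, the total would be at most 100 × 21 = 2100 < 2131, a contradiction.
So at least one holds ⌈2131/100⌉ = 22.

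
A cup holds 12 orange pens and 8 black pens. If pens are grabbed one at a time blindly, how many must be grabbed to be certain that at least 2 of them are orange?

The worst case draws every non-orange pen first: 8.
The next 2 draws are then forced to be orange, giving 8 + 2 = 10.

10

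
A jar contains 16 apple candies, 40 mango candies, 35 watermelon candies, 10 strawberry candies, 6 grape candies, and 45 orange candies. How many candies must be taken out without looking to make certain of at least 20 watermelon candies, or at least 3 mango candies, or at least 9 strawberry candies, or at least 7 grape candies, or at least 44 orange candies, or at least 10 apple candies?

88

Each of the 6 flavors has its own threshold; avoid all of them simultaneously.
The worst case stops just short of every target: 9 apple, 2 mango, 19 watermelon, 8 strawberry, 6 grape, 43 orange — 9 + 2 + 19 + 8 + 6 + 43 = 87 candies.
One more candy must push some flavor to its target, so 87 + 1 = 88.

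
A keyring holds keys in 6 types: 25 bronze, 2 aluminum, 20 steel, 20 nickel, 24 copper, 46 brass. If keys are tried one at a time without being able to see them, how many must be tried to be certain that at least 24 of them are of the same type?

112

In the worst case we take at most 23 of each type, but all 2 aluminum, all 20 steel, and all 20 nickel (fewer than 23), giving 23 + 2 + 20 + 20 + 23 + 23 = 111.
One more key then forces some type to 24, so 111 + 1 = 112.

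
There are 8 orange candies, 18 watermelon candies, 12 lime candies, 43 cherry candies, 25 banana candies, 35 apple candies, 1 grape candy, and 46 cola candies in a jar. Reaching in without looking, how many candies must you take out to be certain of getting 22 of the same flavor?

124

Treat the 8 flavors as pigeonholes.
In the worst case we take at most 21 of each flavor, but all 8 orange, all 18 watermelon, all 12 lime, and all 1 grape (fewer than 21), giving 8 + 18 + 12 + 21 + 21 + 21 + 1 + 21 = 123.
One more candy then forces some flavor to 22, so 123 + 1 = 124.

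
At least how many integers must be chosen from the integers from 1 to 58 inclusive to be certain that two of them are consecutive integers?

30

Partition {1, …, 58} into 29 pairs: {1,2}, {3,4}, …, {57,58}.
Choosing 29 integers — say the 29 even numbers 2, 4, …, 58 — takes one from each pair and avoids the property.
Choosing 30 forces two into the same pair by pigeonhole, and those are consecutive. So 30.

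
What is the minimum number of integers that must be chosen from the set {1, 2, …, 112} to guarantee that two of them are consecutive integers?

57

Partition {1, …, 112} into 56 pairs: {1,2}, {3,4}, …, {111,112}.
Choosing 56 integers — say the 56 even numbers 2, 4, …, 112 — takes one from each pair and avoids the property.
Choosing 57 forces two into the same pair by pigeonhole, and those are consecutive. So 57.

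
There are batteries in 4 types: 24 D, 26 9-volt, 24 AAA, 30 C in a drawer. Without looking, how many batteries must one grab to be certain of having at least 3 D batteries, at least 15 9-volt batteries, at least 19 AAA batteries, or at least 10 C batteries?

44

The worst case stops just short of every target: 2 D, 14 9-volt, 18 AAA, 9 C — 2 + 14 + 18 + 9 = 43 batteries.
One more battery must push some type to its target, so 43 + 1 = 44.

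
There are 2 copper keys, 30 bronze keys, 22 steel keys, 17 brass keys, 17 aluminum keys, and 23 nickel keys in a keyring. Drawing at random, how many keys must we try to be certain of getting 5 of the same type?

23

In the worst case we take at most 4 of each type, but all 2 copper (fewer than 4), giving 2 + 4 + 4 + 4 + 4 + 4 = 22.
One more key then forces some type to 5, so 22 + 1 = 23.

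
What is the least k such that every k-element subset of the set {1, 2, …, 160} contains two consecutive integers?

81

Partition {1, …, 160} into 80 pairs: {1,2}, {3,4}, …, {159,160}.
Choosing 80 integers — say the 80 even numbers 2, 4, …, 160 — takes one from each pair and avoids the property.
Choosing 81 forces two into the same pair by pigeonhole, and those are consecutive. So 81.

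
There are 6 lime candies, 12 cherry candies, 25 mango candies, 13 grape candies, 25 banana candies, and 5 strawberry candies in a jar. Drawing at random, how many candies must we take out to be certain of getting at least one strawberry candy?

The worst case draws every non-strawberry candy first: 6 + 12 + 25 + 13 + 25 = 81.
The next draw is then forced to be strawberry, giving 81 + 1 = 82.

82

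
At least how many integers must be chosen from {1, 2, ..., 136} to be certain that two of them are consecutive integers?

69

Partition {1, …, 136} into 68 pairs: {1,2}, {3,4}, …, {135,136}.
Choosing 68 integers — say the 68 even numbers 2, 4, …, 136 — takes one from each pair and avoids the property.
Choosing 69 forces two into the same pair by pigeonhole, and those are consecutive. So 69.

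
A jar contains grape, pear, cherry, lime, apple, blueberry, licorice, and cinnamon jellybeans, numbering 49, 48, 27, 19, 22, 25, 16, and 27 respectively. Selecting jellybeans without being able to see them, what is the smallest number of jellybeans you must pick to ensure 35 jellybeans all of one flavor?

In the worst case we take at most 34 of each flavor, but all 27 cherry, all 19 lime, all 22 apple, all 25 blueberry, all 16 licorice, and all 27 cinnamon (fewer than 34), giving 34 + 34 + 27 + 19 + 22 + 25 + 16 + 27 = 204.
One more jellybean then forces some flavor to 35, so 204 + 1 = 205.

205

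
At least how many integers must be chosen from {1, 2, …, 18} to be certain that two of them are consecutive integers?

10

Partition {1, …, 18} into 9 pairs: {1,2}, {3,4}, …, {17,18}.
Choosing 9 integers — say the 9 even numbers 2, 4, …, 18 — takes one from each pair and avoids the property.
Choosing 10 forces two into the same pair by pigeonhole, and those are consecutive. So 10.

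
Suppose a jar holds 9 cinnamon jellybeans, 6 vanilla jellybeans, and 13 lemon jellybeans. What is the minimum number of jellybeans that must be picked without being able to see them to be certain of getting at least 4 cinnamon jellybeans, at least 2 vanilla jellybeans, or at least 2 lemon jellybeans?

6

Each of the 3 flavors has its own threshold; avoid all of them simultaneously.
The worst case stops just short of every target: 3 cinnamon, 1 vanilla, 1 lemon — 3 + 1 + 1 = 5 jellybeans.
One more jellybean must push some flavor to its target, so 5 + 1 = 6.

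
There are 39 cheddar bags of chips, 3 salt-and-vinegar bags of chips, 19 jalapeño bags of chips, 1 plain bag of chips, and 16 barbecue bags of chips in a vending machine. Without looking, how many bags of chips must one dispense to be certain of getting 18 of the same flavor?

In the worst case we take at most 17 of each flavor, but all 3 salt-and-vinegar, all 1 plain, and all 16 barbecue (fewer than 17), giving 17 + 3 + 17 + 1 + 16 = 54.
One more bag of chips then forces some flavor to 18, so 54 + 1 = 55.

55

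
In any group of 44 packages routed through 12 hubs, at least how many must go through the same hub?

4

The 44 packages fall into 12 hubs.
If each of the 12 hubs held at most 3, the total would be at most 12 × 3 = 36 < 44, a contradiction.
So at least one holds ⌈44/12⌉ = 4.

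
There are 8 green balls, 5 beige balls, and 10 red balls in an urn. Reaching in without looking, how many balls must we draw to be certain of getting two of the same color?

4

Treat the 3 colors as pigeonholes.
The worst case takes 1 ball of each color without reaching 2 of any: 3 × 1 = 3.
The next ball must bring some color to 2, so 3 + 1 = 4.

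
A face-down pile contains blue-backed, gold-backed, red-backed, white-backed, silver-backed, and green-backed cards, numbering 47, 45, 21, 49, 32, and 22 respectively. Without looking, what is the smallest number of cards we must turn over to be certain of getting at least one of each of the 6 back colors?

The hardest back color to obtain is red-backed: we could draw every other card first — 216 − 21 = 195 cards — without a single red-backed one.
The next draw must be red-backed, so 195 + 1 = 196.

196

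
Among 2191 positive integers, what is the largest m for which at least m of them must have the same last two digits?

There are 100 possible two-digit endings, which serve as the pigeonholes.
If each of the 100 possible two-digit endings held at most 21, the total would be at most 100 × 21 = 2100 < 2191, a contradiction.
So at least one holds ⌈2191/100⌉ = 22.

22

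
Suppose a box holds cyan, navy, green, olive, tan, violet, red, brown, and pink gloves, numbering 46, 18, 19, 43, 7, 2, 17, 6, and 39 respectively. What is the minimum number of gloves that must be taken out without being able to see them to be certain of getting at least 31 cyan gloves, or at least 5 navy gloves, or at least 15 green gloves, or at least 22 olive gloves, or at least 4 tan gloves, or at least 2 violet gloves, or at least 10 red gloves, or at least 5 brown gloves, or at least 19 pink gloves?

105

Each of the 9 colors has its own threshold; avoid all of them simultaneously.
The worst case stops just short of every target: 30 cyan, 4 navy, 14 green, 21 olive, 3 tan, 1 violet, 9 red, 4 brown, 18 pink — 30 + 4 + 14 + 21 + 3 + 1 + 9 + 4 + 18 = 104 gloves.
One more glove must push some color to its target, so 104 + 1 = 105.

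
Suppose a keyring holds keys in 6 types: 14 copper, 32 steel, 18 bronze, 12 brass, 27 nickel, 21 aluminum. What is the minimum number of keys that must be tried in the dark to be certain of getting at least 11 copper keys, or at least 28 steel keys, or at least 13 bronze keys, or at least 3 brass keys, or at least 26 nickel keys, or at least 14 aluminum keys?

The worst case stops just short of every target: 10 copper, 27 steel, 12 bronze, 2 brass, 25 nickel, 13 aluminum — 10 + 27 + 12 + 2 + 25 + 13 = 89 keys.
One more key must push some type to its target, so 89 + 1 = 90.

90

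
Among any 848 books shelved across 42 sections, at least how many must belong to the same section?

The 848 books fall into 42 sections.
If each of the 42 sections held at most 20, the total would be at most 42 × 20 = 840 < 848, a contradiction.
So at least one holds ⌈848/42⌉ = 21.

21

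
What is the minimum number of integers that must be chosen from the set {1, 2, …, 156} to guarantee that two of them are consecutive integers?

Partition {1, …, 156} into 78 pairs: {1,2}, {3,4}, …, {155,156}.
Choosing 78 integers — say the 78 even numbers 2, 4, …, 156 — takes one from each pair and avoids the property.
Choosing 79 forces two into the same pair by pigeonhole, and those are consecutive. So 79.

79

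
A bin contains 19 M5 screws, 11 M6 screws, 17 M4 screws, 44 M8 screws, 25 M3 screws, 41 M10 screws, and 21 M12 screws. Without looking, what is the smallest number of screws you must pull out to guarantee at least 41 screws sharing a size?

In the worst case we take at most 40 of each size, but all 19 M5, all 11 M6, all 17 M4, all 25 M3, and all 21 M12 (fewer than 40), giving 19 + 11 + 17 + 40 + 25 + 40 + 21 = 173.
One more screw then forces some size to 41, so 173 + 1 = 174.

174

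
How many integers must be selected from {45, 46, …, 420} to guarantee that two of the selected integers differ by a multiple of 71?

Use the pigeonhole principle on residue classes: group the integers by remainder mod 71; there are 71 residue classes, each nonempty in this range.
Choosing one from each class (71 integers) avoids any shared remainder.
One more choice must repeat a class, so two differ by a multiple of 71. Hence 71 + 1 = 72.

72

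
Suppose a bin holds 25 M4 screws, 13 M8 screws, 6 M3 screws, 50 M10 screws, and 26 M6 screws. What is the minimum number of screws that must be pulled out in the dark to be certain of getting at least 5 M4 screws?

The worst case draws every non-M4 screw first: 13 + 6 + 50 + 26 = 95.
The next 5 draws are then forced to be M4, giving 95 + 5 = 100.

100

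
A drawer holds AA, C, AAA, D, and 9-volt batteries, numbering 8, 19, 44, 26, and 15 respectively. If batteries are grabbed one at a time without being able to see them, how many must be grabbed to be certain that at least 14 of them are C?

107

The worst case draws every non-C battery first: 8 + 44 + 26 + 15 = 93.
The next 14 draws are then forced to be C, giving 93 + 14 = 107.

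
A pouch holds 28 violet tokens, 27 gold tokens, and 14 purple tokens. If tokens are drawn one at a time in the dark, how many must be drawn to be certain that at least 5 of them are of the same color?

Treat the 3 colors as pigeonholes.
The worst case takes 4 tokens of each color without reaching 5 of any: 3 × 4 = 12.
The next token must bring some color to 5, so 12 + 1 = 13.

13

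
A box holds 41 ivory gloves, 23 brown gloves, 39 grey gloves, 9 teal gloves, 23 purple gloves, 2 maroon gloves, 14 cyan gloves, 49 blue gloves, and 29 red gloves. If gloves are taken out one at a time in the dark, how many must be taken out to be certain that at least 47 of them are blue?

The worst case draws every non-blue glove first: 41 + 23 + 39 + 9 + 23 + 2 + 14 + 29 = 180.
The next 47 draws are then forced to be blue, giving 180 + 47 = 227.

227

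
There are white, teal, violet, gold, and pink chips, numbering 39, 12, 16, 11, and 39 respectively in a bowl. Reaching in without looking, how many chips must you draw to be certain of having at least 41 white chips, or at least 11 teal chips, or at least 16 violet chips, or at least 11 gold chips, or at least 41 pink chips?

114

The worst case stops just short of every target: all 39 white, 10 teal, 15 violet, 10 gold, all 39 pink — 39 + 10 + 15 + 10 + 39 = 113 chips.
One more chip must push some color to its target, so 113 + 1 = 114.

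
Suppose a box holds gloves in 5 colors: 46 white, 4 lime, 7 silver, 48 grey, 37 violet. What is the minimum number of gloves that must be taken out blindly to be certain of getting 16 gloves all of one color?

Treat the 5 colors as pigeonholes.
In the worst case we take at most 15 of each color, but all 4 lime and all 7 silver (fewer than 15), giving 15 + 4 + 7 + 15 + 15 = 56.
One more glove then forces some color to 16, so 56 + 1 = 57.

57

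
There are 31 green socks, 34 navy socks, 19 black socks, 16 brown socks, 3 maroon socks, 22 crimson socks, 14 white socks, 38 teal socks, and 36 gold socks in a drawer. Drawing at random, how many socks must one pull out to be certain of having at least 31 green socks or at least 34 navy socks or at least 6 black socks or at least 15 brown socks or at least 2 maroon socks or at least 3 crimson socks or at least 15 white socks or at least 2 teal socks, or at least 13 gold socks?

113

Each of the 9 colors has its own threshold; avoid all of them simultaneously.
The worst case stops just short of every target: 30 green, 33 navy, 5 black, 14 brown, 1 maroon, 2 crimson, 14 white, 1 teal, 12 gold — 30 + 33 + 5 + 14 + 1 + 2 + 14 + 1 + 12 = 112 socks.
One more sock must push some color to its target, so 112 + 1 = 113.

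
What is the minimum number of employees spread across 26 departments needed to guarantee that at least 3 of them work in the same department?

There are 26 departments acting as pigeonholes.
With 26 × 2 = 52 employees we could place exactly 2 in each, with no class reaching 3.
One more forces some class to hold 3, so 52 + 1 = 53.

53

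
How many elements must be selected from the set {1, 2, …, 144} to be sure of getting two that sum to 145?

Partition {1, …, 144} into 72 pairs: {1,144}, {2,143}, …, {72,73}.
Choosing 72 integers — say the integers 1 through 72 — takes one from each pair and avoids the property.
Choosing 73 forces two into the same pair by pigeonhole, and those sum to 145. So 73.

73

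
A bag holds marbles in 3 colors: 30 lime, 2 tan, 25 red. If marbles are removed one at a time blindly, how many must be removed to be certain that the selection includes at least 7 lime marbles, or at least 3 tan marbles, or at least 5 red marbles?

The worst case stops just short of every target: 6 lime, 2 tan, 4 red — 6 + 2 + 4 = 12 marbles.
One more marble must push some color to its target, so 12 + 1 = 13.

13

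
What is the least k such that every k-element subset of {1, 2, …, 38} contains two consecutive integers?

Partition {1, …, 38} into 19 pairs: {1,2}, {3,4}, …, {37,38}.
Choosing 19 integers — say the 19 even numbers 2, 4, …, 38 — takes one from each pair and avoids the property.
Choosing 20 forces two into the same pair by pigeonhole, and those are consecutive. So 20.

20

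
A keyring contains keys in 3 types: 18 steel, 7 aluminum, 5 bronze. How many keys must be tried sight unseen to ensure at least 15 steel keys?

27

The worst case draws every non-steel key first: 7 + 5 = 12.
The next 15 draws are then forced to be steel, giving 12 + 15 = 27.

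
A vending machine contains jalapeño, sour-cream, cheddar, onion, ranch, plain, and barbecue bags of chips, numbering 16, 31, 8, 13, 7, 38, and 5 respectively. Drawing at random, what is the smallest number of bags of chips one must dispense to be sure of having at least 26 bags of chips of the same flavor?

100

Treat the 7 flavors as pigeonholes.
In the worst case we take at most 25 of each flavor, but all 16 jalapeño, all 8 cheddar, all 13 onion, all 7 ranch, and all 5 barbecue (fewer than 25), giving 16 + 25 + 8 + 13 + 7 + 25 + 5 = 99.
One more bag of chips then forces some flavor to 26, so 99 + 1 = 100.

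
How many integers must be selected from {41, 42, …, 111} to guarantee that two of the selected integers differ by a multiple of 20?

Group the integers by remainder mod 20; there are 20 residue classes, each nonempty in this range.
Choosing one from each class (20 integers) avoids any shared remainder.
One more choice must repeat a class, so two differ by a multiple of 20. Hence 20 + 1 = 21.

21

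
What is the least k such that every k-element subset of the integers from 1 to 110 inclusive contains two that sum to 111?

Partition {1, …, 110} into 55 pairs: {1,110}, {2,109}, …, {55,56}.
Choosing 55 integers — say the integers 1 through 55 — takes one from each pair and avoids the property.
Choosing 56 forces two into the same pair by pigeonhole, and those sum to 111. So 56.

56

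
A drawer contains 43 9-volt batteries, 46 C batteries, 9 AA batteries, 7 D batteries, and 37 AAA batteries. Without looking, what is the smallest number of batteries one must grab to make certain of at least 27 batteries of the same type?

95

In the worst case we take at most 26 of each type, but all 9 AA and all 7 D (fewer than 26), giving 26 + 26 + 9 + 7 + 26 = 94.
One more battery then forces some type to 27, so 94 + 1 = 95.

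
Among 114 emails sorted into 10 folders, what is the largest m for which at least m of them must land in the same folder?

The 114 emails fall into 10 folders.
If each of the 10 folders held at most 11, the total would be at most 10 × 11 = 110 < 114, a contradiction.
So at least one holds ⌈114/10⌉ = 12.

12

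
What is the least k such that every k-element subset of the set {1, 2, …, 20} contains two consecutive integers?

11

Partition {1, …, 20} into 10 pairs: {1,2}, {3,4}, …, {19,20}.
Choosing 10 integers — say the 10 even numbers 2, 4, …, 20 — takes one from each pair and avoids the property.
Choosing 11 forces two into the same pair by pigeonhole, and those are consecutive. So 11.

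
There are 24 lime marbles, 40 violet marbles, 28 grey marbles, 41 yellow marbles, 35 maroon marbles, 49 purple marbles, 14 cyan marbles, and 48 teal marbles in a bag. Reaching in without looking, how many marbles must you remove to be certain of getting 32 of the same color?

222

In the worst case we take at most 31 of each color, but all 24 lime, all 28 grey, and all 14 cyan (fewer than 31), giving 24 + 31 + 28 + 31 + 31 + 31 + 14 + 31 = 221.
One more marble then forces some color to 32, so 221 + 1 = 222.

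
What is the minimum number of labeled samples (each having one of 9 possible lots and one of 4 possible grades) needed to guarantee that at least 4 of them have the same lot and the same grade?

109

There are 9 × 4 = 36 (lot, grade) combinations acting as pigeonholes.
With 36 × 3 = 108 labeled samples we could place exactly 3 in each, with no (lot, grade) pair reaching 4.
One more forces some (lot, grade) pair to hold 4, so 108 + 1 = 109.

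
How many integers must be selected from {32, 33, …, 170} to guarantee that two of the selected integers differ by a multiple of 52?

53

Use the pigeonhole principle on residue classes: group the integers by remainder mod 52; there are 52 residue classes, each nonempty in this range.
Choosing one from each class (52 integers) avoids any shared remainder.
One more choice must repeat a class, so two differ by a multiple of 52. Hence 52 + 1 = 53.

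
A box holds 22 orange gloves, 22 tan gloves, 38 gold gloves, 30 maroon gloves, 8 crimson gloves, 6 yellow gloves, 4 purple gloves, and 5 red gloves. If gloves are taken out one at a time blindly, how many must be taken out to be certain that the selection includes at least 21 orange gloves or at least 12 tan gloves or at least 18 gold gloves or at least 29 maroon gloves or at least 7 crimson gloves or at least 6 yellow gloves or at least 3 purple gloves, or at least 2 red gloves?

91

The worst case stops just short of every target: 20 orange, 11 tan, 17 gold, 28 maroon, 6 crimson, 5 yellow, 2 purple, 1 red — 20 + 11 + 17 + 28 + 6 + 5 + 2 + 1 = 90 gloves.
One more glove must push some color to its target, so 90 + 1 = 91.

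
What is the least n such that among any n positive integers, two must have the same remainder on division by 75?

Two integers differ by a multiple of 75 exactly when they share a remainder mod 75.
There are 75 residue classes mod 75, so 75 integers can all lie in distinct classes.
One more integer must repeat a residue, giving a difference divisible by 75. So n = 75 + 1 = 76.

76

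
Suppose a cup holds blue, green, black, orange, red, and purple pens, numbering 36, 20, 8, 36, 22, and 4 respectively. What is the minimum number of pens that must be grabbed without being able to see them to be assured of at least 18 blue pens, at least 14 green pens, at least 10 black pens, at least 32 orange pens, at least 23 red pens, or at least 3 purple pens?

94

Each of the 6 ink colors has its own threshold; avoid all of them simultaneously.
The worst case stops just short of every target: 17 blue, 13 green, all 8 black, 31 orange, 22 red, 2 purple — 17 + 13 + 8 + 31 + 22 + 2 = 93 pens.
One more pen must push some ink color to its target, so 93 + 1 = 94.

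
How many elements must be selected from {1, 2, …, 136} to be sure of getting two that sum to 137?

69

Partition {1, …, 136} into 68 pairs: {1,136}, {2,135}, …, {68,69}.
Choosing 68 integers — say the integers 1 through 68 — takes one from each pair and avoids the property.
Choosing 69 forces two into the same pair by pigeonhole, and those sum to 137. So 69.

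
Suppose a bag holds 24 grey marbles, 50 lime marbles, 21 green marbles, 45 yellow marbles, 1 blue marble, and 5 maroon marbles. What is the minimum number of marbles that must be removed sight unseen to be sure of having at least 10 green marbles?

The worst case draws every non-green marble first: 24 + 50 + 45 + 1 + 5 = 125.
The next 10 draws are then forced to be green, giving 125 + 10 = 135.

135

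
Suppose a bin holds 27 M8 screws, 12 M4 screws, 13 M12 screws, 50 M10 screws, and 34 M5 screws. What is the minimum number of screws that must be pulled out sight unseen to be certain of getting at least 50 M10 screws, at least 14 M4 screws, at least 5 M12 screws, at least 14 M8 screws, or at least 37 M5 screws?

Each of the 5 sizes has its own threshold; avoid all of them simultaneously.
The worst case stops just short of every target: 13 M8, all 12 M4, 4 M12, 49 M10, all 34 M5 — 13 + 12 + 4 + 49 + 34 = 112 screws.
One more screw must push some size to its target, so 112 + 1 = 113.

113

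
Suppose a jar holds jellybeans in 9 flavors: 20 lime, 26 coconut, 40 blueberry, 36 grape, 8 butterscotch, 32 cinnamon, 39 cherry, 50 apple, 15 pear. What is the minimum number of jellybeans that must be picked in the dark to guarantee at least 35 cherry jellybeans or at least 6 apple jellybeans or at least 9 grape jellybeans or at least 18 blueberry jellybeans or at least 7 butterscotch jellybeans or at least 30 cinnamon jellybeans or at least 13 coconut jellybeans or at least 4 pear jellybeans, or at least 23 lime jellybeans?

Each of the 9 flavors has its own threshold; avoid all of them simultaneously.
The worst case stops just short of every target: all 20 lime, 12 coconut, 17 blueberry, 8 grape, 6 butterscotch, 29 cinnamon, 34 cherry, 5 apple, 3 pear — 20 + 12 + 17 + 8 + 6 + 29 + 34 + 5 + 3 = 134 jellybeans.
One more jellybean must push some flavor to its target, so 134 + 1 = 135.

135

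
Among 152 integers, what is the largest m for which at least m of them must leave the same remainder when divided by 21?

8

The 152 integers fall into 21 residue classes modulo 21.
If each of the 21 residue classes modulo 21 held at most 7, the total would be at most 21 × 7 = 147 < 152, a contradiction.
So at least one holds ⌈152/21⌉ = 8.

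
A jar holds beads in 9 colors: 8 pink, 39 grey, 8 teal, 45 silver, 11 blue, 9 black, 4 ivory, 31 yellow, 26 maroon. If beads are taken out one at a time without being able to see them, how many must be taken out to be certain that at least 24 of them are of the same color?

133

In the worst case we take at most 23 of each color, but all 8 pink, all 8 teal, all 11 blue, all 9 black, and all 4 ivory (fewer than 23), giving 8 + 23 + 8 + 23 + 11 + 9 + 4 + 23 + 23 = 132.
One more bead then forces some color to 24, so 132 + 1 = 133.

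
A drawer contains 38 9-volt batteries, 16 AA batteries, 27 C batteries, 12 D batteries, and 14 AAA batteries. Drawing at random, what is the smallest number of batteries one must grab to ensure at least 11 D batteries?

The worst case draws every non-D battery first: 38 + 16 + 27 + 14 = 95.
The next 11 draws are then forced to be D, giving 95 + 11 = 106.

106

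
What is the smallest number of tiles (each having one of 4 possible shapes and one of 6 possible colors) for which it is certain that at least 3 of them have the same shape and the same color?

There are 4 × 6 = 24 (shape, color) combinations acting as pigeonholes.
With 24 × 2 = 48 tiles we could place exactly 2 in each, with no (shape, color) pair reaching 3.
One more forces some (shape, color) pair to hold 3, so 48 + 1 = 49.

49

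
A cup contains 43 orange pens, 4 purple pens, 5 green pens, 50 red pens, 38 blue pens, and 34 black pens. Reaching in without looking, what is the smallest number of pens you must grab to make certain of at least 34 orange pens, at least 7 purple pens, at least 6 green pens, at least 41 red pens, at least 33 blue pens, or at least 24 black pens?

138

Each of the 6 ink colors has its own threshold; avoid all of them simultaneously.
The worst case stops just short of every target: 33 orange, all 4 purple, 5 green, 40 red, 32 blue, 23 black — 33 + 4 + 5 + 40 + 32 + 23 = 137 pens.
One more pen must push some ink color to its target, so 137 + 1 = 138.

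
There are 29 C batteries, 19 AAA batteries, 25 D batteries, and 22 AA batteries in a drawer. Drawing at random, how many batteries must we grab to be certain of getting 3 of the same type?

9

The worst case takes 2 batteries of each type without reaching 3 of any: 4 × 2 = 8.
The next battery must bring some type to 3, so 8 + 1 = 9.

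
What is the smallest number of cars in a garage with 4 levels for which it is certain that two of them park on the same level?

There are 4 levels acting as pigeonholes.
With 4 cars we could place one in each, avoiding any repeat.
One more forces some class to hold 2, so 4 + 1 = 5.

5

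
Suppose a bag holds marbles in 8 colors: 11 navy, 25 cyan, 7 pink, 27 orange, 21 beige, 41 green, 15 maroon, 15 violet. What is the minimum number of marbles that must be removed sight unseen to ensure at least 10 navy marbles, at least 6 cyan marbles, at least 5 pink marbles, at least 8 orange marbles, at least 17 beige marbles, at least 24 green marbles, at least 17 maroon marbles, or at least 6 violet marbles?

85

The worst case stops just short of every target: 9 navy, 5 cyan, 4 pink, 7 orange, 16 beige, 23 green, all 15 maroon, 5 violet — 9 + 5 + 4 + 7 + 16 + 23 + 15 + 5 = 84 marbles.
One more marble must push some color to its target, so 84 + 1 = 85.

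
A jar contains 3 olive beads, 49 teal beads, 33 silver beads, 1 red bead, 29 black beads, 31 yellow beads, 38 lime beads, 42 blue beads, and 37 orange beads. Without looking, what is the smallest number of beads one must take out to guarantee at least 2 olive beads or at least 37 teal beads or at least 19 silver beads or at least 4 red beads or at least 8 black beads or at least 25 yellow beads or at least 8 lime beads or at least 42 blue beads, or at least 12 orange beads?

The worst case stops just short of every target: 1 olive, 36 teal, 18 silver, all 1 red, 7 black, 24 yellow, 7 lime, 41 blue, 11 orange — 1 + 36 + 18 + 1 + 7 + 24 + 7 + 41 + 11 = 146 beads.
One more bead must push some color to its target, so 146 + 1 = 147.

147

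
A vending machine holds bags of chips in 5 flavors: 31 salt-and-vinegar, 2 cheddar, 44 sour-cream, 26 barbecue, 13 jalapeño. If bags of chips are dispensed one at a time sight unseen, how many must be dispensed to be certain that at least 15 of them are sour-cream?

87

To avoid sour-cream bags of chips as long as possible, exhaust the other 4 flavors first.
The worst case draws every non-sour-cream bag of chips first: 31 + 2 + 26 + 13 = 72.
The next 15 draws are then forced to be sour-cream, giving 72 + 15 = 87.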